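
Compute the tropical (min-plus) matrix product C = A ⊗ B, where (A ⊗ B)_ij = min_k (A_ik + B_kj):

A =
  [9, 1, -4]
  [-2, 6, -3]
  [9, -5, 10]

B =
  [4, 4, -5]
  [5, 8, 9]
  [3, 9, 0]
A ⊗ B =
  [-1, 5, -4]
  [0, 2, -7]
  [0, 3, 4]

Apply the min-plus product entry-by-entry:
  C[0][0] = min over k of (A[0][0] + B[0][0] = 9 + 4 = 13, A[0][1] + B[1][0] = 1 + 5 = 6, A[0][2] + B[2][0] = -4 + 3 = -1) = -1 (attained at k = 2)
  C[0][1] = min over k of (A[0][0] + B[0][1] = 9 + 4 = 13, A[0][1] + B[1][1] = 1 + 8 = 9, A[0][2] + B[2][1] = -4 + 9 = 5) = 5 (attained at k = 2)
  C[0][2] = min over k of (A[0][0] + B[0][2] = 9 + -5 = 4, A[0][1] + B[1][2] = 1 + 9 = 10, A[0][2] + B[2][2] = -4 + 0 = -4) = -4 (attained at k = 2)
  C[1][0] = min over k of (A[1][0] + B[0][0] = -2 + 4 = 2, A[1][1] + B[1][0] = 6 + 5 = 11, A[1][2] + B[2][0] = -3 + 3 = 0) = 0 (attained at k = 2)
  C[1][1] = min over k of (A[1][0] + B[0][1] = -2 + 4 = 2, A[1][1] + B[1][1] = 6 + 8 = 14, A[1][2] + B[2][1] = -3 + 9 = 6) = 2 (attained at k = 0)
  C[1][2] = min over k of (A[1][0] + B[0][2] = -2 + -5 = -7, A[1][1] + B[1][2] = 6 + 9 = 15, A[1][2] + B[2][2] = -3 + 0 = -3) = -7 (attained at k = 0)
  C[2][0] = min over k of (A[2][0] + B[0][0] = 9 + 4 = 13, A[2][1] + B[1][0] = -5 + 5 = 0, A[2][2] + B[2][0] = 10 + 3 = 13) = 0 (attained at k = 1)
  C[2][1] = min over k of (A[2][0] + B[0][1] = 9 + 4 = 13, A[2][1] + B[1][1] = -5 + 8 = 3, A[2][2] + B[2][1] = 10 + 9 = 19) = 3 (attained at k = 1)
  C[2][2] = min over k of (A[2][0] + B[0][2] = 9 + -5 = 4, A[2][1] + B[1][2] = -5 + 9 = 4, A[2][2] + B[2][2] = 10 + 0 = 10) = 4 (attained at k = 0)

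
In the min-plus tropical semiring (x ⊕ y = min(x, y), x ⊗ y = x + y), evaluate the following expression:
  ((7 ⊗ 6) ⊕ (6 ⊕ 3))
((7 ⊗ 6) ⊕ (6 ⊕ 3)) = 3

Expand innermost to outermost. Recall ⊕ takes the minimum of its arguments and ⊗ takes their sum. Working out the expression ((7 ⊗ 6) ⊕ (6 ⊕ 3)) gives 3.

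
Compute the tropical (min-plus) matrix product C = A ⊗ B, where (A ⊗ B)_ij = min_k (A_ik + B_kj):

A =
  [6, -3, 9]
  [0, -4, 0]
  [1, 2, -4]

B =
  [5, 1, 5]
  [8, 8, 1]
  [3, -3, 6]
A ⊗ B =
  [5, 5, -2]
  [3, -3, -3]
  [-1, -7, 2]

Apply the min-plus product entry-by-entry:
  C[0][0] = min over k of (A[0][0] + B[0][0] = 6 + 5 = 11, A[0][1] + B[1][0] = -3 + 8 = 5, A[0][2] + B[2][0] = 9 + 3 = 12) = 5 (attained at k = 1)
  C[0][1] = min over k of (A[0][0] + B[0][1] = 6 + 1 = 7, A[0][1] + B[1][1] = -3 + 8 = 5, A[0][2] + B[2][1] = 9 + -3 = 6) = 5 (attained at k = 1)
  C[0][2] = min over k of (A[0][0] + B[0][2] = 6 + 5 = 11, A[0][1] + B[1][2] = -3 + 1 = -2, A[0][2] + B[2][2] = 9 + 6 = 15) = -2 (attained at k = 1)
  C[1][0] = min over k of (A[1][0] + B[0][0] = 0 + 5 = 5, A[1][1] + B[1][0] = -4 + 8 = 4, A[1][2] + B[2][0] = 0 + 3 = 3) = 3 (attained at k = 2)
  C[1][1] = min over k of (A[1][0] + B[0][1] = 0 + 1 = 1, A[1][1] + B[1][1] = -4 + 8 = 4, A[1][2] + B[2][1] = 0 + -3 = -3) = -3 (attained at k = 2)
  C[1][2] = min over k of (A[1][0] + B[0][2] = 0 + 5 = 5, A[1][1] + B[1][2] = -4 + 1 = -3, A[1][2] + B[2][2] = 0 + 6 = 6) = -3 (attained at k = 1)
  C[2][0] = min over k of (A[2][0] + B[0][0] = 1 + 5 = 6, A[2][1] + B[1][0] = 2 + 8 = 10, A[2][2] + B[2][0] = -4 + 3 = -1) = -1 (attained at k = 2)
  C[2][1] = min over k of (A[2][0] + B[0][1] = 1 + 1 = 2, A[2][1] + B[1][1] = 2 + 8 = 10, A[2][2] + B[2][1] = -4 + -3 = -7) = -7 (attained at k = 2)
  C[2][2] = min over k of (A[2][0] + B[0][2] = 1 + 5 = 6, A[2][1] + B[1][2] = 2 + 1 = 3, A[2][2] + B[2][2] = -4 + 6 = 2) = 2 (attained at k = 2)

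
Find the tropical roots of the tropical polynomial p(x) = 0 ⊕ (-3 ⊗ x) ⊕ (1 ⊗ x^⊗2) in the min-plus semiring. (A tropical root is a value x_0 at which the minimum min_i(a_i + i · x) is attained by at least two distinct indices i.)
Roots: {-4, 3}

Each tropical root is a break point of the lower envelope of the lines y = a_i + i · x (there are 3 lines, with slopes 0, 1, ..., 2). Only the lines that attain the minimum somewhere contribute to roots; other lines are dominated. Here the surviving (envelope) indices are i = 2, i = 1, i = 0.
Intersections between consecutive envelope lines give the roots: for adjacent envelope indices i < j the intersection is x = (a_i − a_j) / (j − i). Reading off the sorted break points: {-4, 3}.
Verification: at each break x_0, at least two indices attain the minimum of min_i(a_i + i · x_0).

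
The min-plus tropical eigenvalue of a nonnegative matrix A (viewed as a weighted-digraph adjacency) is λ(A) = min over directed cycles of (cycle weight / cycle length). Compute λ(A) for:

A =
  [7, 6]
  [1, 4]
λ(A) = 7/2

Enumerate directed cycles and compute their means (weight / length). Sample:
  cycle 0 → 0: weight = 7, length = 1, mean = 7/1 ≈ 7.000
  cycle 1 → 1: weight = 4, length = 1, mean = 4/1 ≈ 4.000
  cycle 0 → 1 → 0: weight = 7, length = 2, mean = 7/2 ≈ 3.500
  cycle 1 → 0 → 1: weight = 7, length = 2, mean = 7/2 ≈ 3.500
Minimum mean = 3.500, attained e.g. along the cycle 0 → 1 → 0 with weight 7 and length 2. So λ(A) = 7/2 = 7/2.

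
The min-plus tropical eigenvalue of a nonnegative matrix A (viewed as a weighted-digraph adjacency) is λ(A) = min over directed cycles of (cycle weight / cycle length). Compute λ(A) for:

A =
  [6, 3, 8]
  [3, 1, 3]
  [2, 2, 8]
λ(A) = 1

Enumerate directed cycles and compute their means (weight / length). Sample:
  cycle 0 → 0: weight = 6, length = 1, mean = 6/1 ≈ 6.000
  cycle 1 → 1: weight = 1, length = 1, mean = 1/1 ≈ 1.000
  cycle 2 → 2: weight = 8, length = 1, mean = 8/1 ≈ 8.000
  cycle 0 → 1 → 0: weight = 6, length = 2, mean = 6/2 ≈ 3.000
  cycle 0 → 2 → 0: weight = 10, length = 2, mean = 10/2 ≈ 5.000
  cycle 1 → 0 → 1: weight = 6, length = 2, mean = 6/2 ≈ 3.000
Minimum mean = 1.000, attained e.g. along the cycle 1 → 1 with weight 1 and length 1. So λ(A) = 1/1 = 1.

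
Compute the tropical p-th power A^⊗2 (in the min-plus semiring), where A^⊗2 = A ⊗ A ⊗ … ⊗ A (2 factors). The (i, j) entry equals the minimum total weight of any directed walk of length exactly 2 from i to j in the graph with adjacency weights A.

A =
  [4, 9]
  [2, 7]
A^⊗2 =
  [8, 13]
  [6, 11]

Each entry (A^⊗2)_ij equals the minimum over all length-2 walks i = v_0 → v_1 → … → v_2 = j of Σ_t A[v_t][v_{t+1}]. For example, for (i, j) = (0, 1) we minimise over 2 possible intermediate vertex sequences; the minimum is 13, attained along the walk 0 → 0 → 1.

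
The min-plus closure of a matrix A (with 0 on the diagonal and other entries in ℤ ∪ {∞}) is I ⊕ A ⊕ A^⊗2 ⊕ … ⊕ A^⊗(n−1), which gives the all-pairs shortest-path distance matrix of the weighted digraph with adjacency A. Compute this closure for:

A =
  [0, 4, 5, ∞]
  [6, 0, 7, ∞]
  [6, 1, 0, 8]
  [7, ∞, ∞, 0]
Closure =
  [0, 4, 5, 13]
  [6, 0, 7, 15]
  [6, 1, 0, 8]
  [7, 11, 12, 0]

This is the Floyd-Warshall all-pairs shortest-path computation. For each intermediate vertex k = 0, 1, …, 3, update dist[i][j] ← min(dist[i][j], dist[i][k] + dist[k][j]). The final matrix gives, for each (i, j), the minimum total weight of any directed path from i to j (possibly empty when i = j).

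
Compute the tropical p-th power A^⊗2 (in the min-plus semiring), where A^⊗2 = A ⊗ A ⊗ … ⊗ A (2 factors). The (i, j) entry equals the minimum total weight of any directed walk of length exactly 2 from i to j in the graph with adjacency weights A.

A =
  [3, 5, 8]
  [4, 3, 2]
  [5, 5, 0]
A^⊗2 =
  [6, 8, 7]
  [7, 6, 2]
  [5, 5, 0]

Each entry (A^⊗2)_ij equals the minimum over all length-2 walks i = v_0 → v_1 → … → v_2 = j of Σ_t A[v_t][v_{t+1}]. For example, for (i, j) = (0, 2) we minimise over 3 possible intermediate vertex sequences; the minimum is 7, attained along the walk 0 → 1 → 2.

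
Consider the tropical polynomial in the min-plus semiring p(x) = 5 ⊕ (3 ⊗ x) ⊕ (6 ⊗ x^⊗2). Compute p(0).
p(0) = 3

A tropical monomial a ⊗ x^⊗i evaluates to a + i · x. Evaluating each term at x = 0:
  Term 0 contributes 5 + 0 · 0 = 5
  Term 1 contributes 3 + 1 · 0 = 3
  Term 2 contributes 6 + 2 · 0 = 6
p(0) = ⊕ of these = min[5, 3, 6] = 3.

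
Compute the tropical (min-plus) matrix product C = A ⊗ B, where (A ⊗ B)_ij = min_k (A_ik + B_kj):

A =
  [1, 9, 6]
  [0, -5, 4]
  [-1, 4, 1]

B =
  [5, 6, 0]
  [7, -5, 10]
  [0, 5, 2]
A ⊗ B =
  [6, 4, 1]
  [2, -10, 0]
  [1, -1, -1]

Apply the min-plus product entry-by-entry:
  C[0][0] = min over k of (A[0][0] + B[0][0] = 1 + 5 = 6, A[0][1] + B[1][0] = 9 + 7 = 16, A[0][2] + B[2][0] = 6 + 0 = 6) = 6 (attained at k = 0)
  C[0][1] = min over k of (A[0][0] + B[0][1] = 1 + 6 = 7, A[0][1] + B[1][1] = 9 + -5 = 4, A[0][2] + B[2][1] = 6 + 5 = 11) = 4 (attained at k = 1)
  C[0][2] = min over k of (A[0][0] + B[0][2] = 1 + 0 = 1, A[0][1] + B[1][2] = 9 + 10 = 19, A[0][2] + B[2][2] = 6 + 2 = 8) = 1 (attained at k = 0)
  C[1][0] = min over k of (A[1][0] + B[0][0] = 0 + 5 = 5, A[1][1] + B[1][0] = -5 + 7 = 2, A[1][2] + B[2][0] = 4 + 0 = 4) = 2 (attained at k = 1)
  C[1][1] = min over k of (A[1][0] + B[0][1] = 0 + 6 = 6, A[1][1] + B[1][1] = -5 + -5 = -10, A[1][2] + B[2][1] = 4 + 5 = 9) = -10 (attained at k = 1)
  C[1][2] = min over k of (A[1][0] + B[0][2] = 0 + 0 = 0, A[1][1] + B[1][2] = -5 + 10 = 5, A[1][2] + B[2][2] = 4 + 2 = 6) = 0 (attained at k = 0)
  C[2][0] = min over k of (A[2][0] + B[0][0] = -1 + 5 = 4, A[2][1] + B[1][0] = 4 + 7 = 11, A[2][2] + B[2][0] = 1 + 0 = 1) = 1 (attained at k = 2)
  C[2][1] = min over k of (A[2][0] + B[0][1] = -1 + 6 = 5, A[2][1] + B[1][1] = 4 + -5 = -1, A[2][2] + B[2][1] = 1 + 5 = 6) = -1 (attained at k = 1)
  C[2][2] = min over k of (A[2][0] + B[0][2] = -1 + 0 = -1, A[2][1] + B[1][2] = 4 + 10 = 14, A[2][2] + B[2][2] = 1 + 2 = 3) = -1 (attained at k = 0)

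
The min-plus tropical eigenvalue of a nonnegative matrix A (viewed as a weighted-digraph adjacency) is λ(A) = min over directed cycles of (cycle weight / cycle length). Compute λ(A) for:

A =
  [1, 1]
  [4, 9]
λ(A) = 1

Enumerate directed cycles and compute their means (weight / length). Sample:
  cycle 0 → 0: weight = 1, length = 1, mean = 1/1 ≈ 1.000
  cycle 1 → 1: weight = 9, length = 1, mean = 9/1 ≈ 9.000
  cycle 0 → 1 → 0: weight = 5, length = 2, mean = 5/2 ≈ 2.500
  cycle 1 → 0 → 1: weight = 5, length = 2, mean = 5/2 ≈ 2.500
Minimum mean = 1.000, attained e.g. along the cycle 0 → 0 with weight 1 and length 1. So λ(A) = 1/1 = 1.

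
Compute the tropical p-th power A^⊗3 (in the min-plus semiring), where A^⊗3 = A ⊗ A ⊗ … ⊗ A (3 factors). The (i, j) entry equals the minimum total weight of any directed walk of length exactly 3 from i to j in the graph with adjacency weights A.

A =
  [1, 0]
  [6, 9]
A^⊗3 =
  [3, 2]
  [8, 7]

Each entry (A^⊗3)_ij equals the minimum over all length-3 walks i = v_0 → v_1 → … → v_3 = j of Σ_t A[v_t][v_{t+1}]. For example, for (i, j) = (0, 1) we minimise over 4 possible intermediate vertex sequences; the minimum is 2, attained along the walk 0 → 0 → 0 → 1.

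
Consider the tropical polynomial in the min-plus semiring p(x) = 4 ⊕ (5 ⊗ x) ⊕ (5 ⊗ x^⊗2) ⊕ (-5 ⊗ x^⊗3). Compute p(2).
p(2) = 1

A tropical monomial a ⊗ x^⊗i evaluates to a + i · x. Evaluating each term at x = 2:
  Term 0 contributes 4 + 0 · 2 = 4
  Term 1 contributes 5 + 1 · 2 = 7
  Term 2 contributes 5 + 2 · 2 = 9
  Term 3 contributes -5 + 3 · 2 = 1
p(2) = ⊕ of these = min[4, 7, 9, 1] = 1.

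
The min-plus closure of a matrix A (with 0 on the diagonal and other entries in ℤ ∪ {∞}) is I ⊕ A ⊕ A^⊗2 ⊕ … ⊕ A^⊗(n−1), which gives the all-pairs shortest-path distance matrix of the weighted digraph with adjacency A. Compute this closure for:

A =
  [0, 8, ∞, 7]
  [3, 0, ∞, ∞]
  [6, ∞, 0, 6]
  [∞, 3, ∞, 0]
Closure =
  [0, 8, ∞, 7]
  [3, 0, ∞, 10]
  [6, 9, 0, 6]
  [6, 3, ∞, 0]

This is the Floyd-Warshall all-pairs shortest-path computation. For each intermediate vertex k = 0, 1, …, 3, update dist[i][j] ← min(dist[i][j], dist[i][k] + dist[k][j]). The final matrix gives, for each (i, j), the minimum total weight of any directed path from i to j (possibly empty when i = j).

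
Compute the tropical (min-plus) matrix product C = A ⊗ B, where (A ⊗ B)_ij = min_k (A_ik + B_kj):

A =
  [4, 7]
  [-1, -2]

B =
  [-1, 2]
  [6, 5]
A ⊗ B =
  [3, 6]
  [-2, 1]

Apply the min-plus product entry-by-entry:
  C[0][0] = min over k of (A[0][0] + B[0][0] = 4 + -1 = 3, A[0][1] + B[1][0] = 7 + 6 = 13) = 3 (attained at k = 0)
  C[0][1] = min over k of (A[0][0] + B[0][1] = 4 + 2 = 6, A[0][1] + B[1][1] = 7 + 5 = 12) = 6 (attained at k = 0)
  C[1][0] = min over k of (A[1][0] + B[0][0] = -1 + -1 = -2, A[1][1] + B[1][0] = -2 + 6 = 4) = -2 (attained at k = 0)
  C[1][1] = min over k of (A[1][0] + B[0][1] = -1 + 2 = 1, A[1][1] + B[1][1] = -2 + 5 = 3) = 1 (attained at k = 0)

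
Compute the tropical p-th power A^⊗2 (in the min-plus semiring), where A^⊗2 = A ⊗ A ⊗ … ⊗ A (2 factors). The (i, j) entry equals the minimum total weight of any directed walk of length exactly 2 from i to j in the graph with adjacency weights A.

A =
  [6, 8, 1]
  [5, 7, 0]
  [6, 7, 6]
A^⊗2 =
  [7, 8, 7]
  [6, 7, 6]
  [12, 13, 7]

Each entry (A^⊗2)_ij equals the minimum over all length-2 walks i = v_0 → v_1 → … → v_2 = j of Σ_t A[v_t][v_{t+1}]. For example, for (i, j) = (0, 2) we minimise over 3 possible intermediate vertex sequences; the minimum is 7, attained along the walk 0 → 0 → 2.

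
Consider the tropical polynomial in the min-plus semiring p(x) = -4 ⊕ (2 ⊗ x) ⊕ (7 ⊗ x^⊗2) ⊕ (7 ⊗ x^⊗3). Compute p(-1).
p(-1) = -4

A tropical monomial a ⊗ x^⊗i evaluates to a + i · x. Evaluating each term at x = -1:
  Term 0 contributes -4 + 0 · -1 = -4
  Term 1 contributes 2 + 1 · -1 = 1
  Term 2 contributes 7 + 2 · -1 = 5
  Term 3 contributes 7 + 3 · -1 = 4
p(-1) = ⊕ of these = min[-4, 1, 5, 4] = -4.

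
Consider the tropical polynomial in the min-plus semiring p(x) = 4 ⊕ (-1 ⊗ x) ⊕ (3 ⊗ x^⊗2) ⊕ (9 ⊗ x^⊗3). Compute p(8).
p(8) = 4

A tropical monomial a ⊗ x^⊗i evaluates to a + i · x. Evaluating each term at x = 8:
  Term 0 contributes 4 + 0 · 8 = 4
  Term 1 contributes -1 + 1 · 8 = 7
  Term 2 contributes 3 + 2 · 8 = 19
  Term 3 contributes 9 + 3 · 8 = 33
p(8) = ⊕ of these = min[4, 7, 19, 33] = 4.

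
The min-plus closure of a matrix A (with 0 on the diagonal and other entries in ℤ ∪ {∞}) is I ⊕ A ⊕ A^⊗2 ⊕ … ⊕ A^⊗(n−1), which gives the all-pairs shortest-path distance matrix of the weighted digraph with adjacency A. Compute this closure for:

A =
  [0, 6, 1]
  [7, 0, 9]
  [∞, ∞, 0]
Closure =
  [0, 6, 1]
  [7, 0, 8]
  [∞, ∞, 0]

This is the Floyd-Warshall all-pairs shortest-path computation. For each intermediate vertex k = 0, 1, …, 2, update dist[i][j] ← min(dist[i][j], dist[i][k] + dist[k][j]). The final matrix gives, for each (i, j), the minimum total weight of any directed path from i to j (possibly empty when i = j).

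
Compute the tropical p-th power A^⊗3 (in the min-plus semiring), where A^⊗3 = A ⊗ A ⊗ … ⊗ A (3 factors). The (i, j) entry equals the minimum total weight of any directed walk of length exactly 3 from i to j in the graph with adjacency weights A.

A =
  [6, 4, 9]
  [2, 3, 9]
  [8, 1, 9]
A^⊗3 =
  [9, 10, 15]
  [8, 9, 14]
  [6, 7, 12]

Each entry (A^⊗3)_ij equals the minimum over all length-3 walks i = v_0 → v_1 → … → v_3 = j of Σ_t A[v_t][v_{t+1}]. For example, for (i, j) = (0, 2) we minimise over 9 possible intermediate vertex sequences; the minimum is 15, attained along the walk 0 → 1 → 0 → 2.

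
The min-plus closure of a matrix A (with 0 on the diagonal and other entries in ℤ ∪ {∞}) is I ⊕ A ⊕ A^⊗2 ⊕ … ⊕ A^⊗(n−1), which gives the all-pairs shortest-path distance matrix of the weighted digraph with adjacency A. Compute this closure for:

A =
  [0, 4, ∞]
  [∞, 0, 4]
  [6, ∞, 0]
Closure =
  [0, 4, 8]
  [10, 0, 4]
  [6, 10, 0]

This is the Floyd-Warshall all-pairs shortest-path computation. For each intermediate vertex k = 0, 1, …, 2, update dist[i][j] ← min(dist[i][j], dist[i][k] + dist[k][j]). The final matrix gives, for each (i, j), the minimum total weight of any directed path from i to j (possibly empty when i = j).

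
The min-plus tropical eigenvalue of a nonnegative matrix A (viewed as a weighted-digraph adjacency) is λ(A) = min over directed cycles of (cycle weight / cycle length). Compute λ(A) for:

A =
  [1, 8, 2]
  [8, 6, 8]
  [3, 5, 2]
λ(A) = 1

Enumerate directed cycles and compute their means (weight / length). Sample:
  cycle 0 → 0: weight = 1, length = 1, mean = 1/1 ≈ 1.000
  cycle 1 → 1: weight = 6, length = 1, mean = 6/1 ≈ 6.000
  cycle 2 → 2: weight = 2, length = 1, mean = 2/1 ≈ 2.000
  cycle 0 → 1 → 0: weight = 16, length = 2, mean = 16/2 ≈ 8.000
  cycle 0 → 2 → 0: weight = 5, length = 2, mean = 5/2 ≈ 2.500
  cycle 1 → 0 → 1: weight = 16, length = 2, mean = 16/2 ≈ 8.000
Minimum mean = 1.000, attained e.g. along the cycle 0 → 0 with weight 1 and length 1. So λ(A) = 1/1 = 1.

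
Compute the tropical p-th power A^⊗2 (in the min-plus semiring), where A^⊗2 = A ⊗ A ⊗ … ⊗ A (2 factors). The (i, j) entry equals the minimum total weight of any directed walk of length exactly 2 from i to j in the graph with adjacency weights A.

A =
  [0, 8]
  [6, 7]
A^⊗2 =
  [0, 8]
  [6, 14]

Each entry (A^⊗2)_ij equals the minimum over all length-2 walks i = v_0 → v_1 → … → v_2 = j of Σ_t A[v_t][v_{t+1}]. For example, for (i, j) = (0, 1) we minimise over 2 possible intermediate vertex sequences; the minimum is 8, attained along the walk 0 → 0 → 1.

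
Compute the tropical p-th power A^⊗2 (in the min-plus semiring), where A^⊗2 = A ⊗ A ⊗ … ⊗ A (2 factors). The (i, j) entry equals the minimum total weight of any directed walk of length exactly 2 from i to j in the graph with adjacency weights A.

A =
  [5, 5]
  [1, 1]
A^⊗2 =
  [6, 6]
  [2, 2]

Each entry (A^⊗2)_ij equals the minimum over all length-2 walks i = v_0 → v_1 → … → v_2 = j of Σ_t A[v_t][v_{t+1}]. For example, for (i, j) = (0, 1) we minimise over 2 possible intermediate vertex sequences; the minimum is 6, attained along the walk 0 → 1 → 1.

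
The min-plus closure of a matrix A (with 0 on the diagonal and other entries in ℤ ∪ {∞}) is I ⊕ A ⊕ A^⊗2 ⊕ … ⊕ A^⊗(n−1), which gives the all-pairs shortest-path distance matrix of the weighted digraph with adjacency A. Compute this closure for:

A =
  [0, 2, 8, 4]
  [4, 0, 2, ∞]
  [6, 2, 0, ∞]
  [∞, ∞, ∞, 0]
Closure =
  [0, 2, 4, 4]
  [4, 0, 2, 8]
  [6, 2, 0, 10]
  [∞, ∞, ∞, 0]

This is the Floyd-Warshall all-pairs shortest-path computation. For each intermediate vertex k = 0, 1, …, 3, update dist[i][j] ← min(dist[i][j], dist[i][k] + dist[k][j]). The final matrix gives, for each (i, j), the minimum total weight of any directed path from i to j (possibly empty when i = j).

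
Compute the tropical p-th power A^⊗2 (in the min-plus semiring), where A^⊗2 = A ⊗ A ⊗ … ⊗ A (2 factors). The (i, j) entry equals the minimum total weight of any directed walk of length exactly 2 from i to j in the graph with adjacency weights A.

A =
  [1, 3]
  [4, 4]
A^⊗2 =
  [2, 4]
  [5, 7]

Each entry (A^⊗2)_ij equals the minimum over all length-2 walks i = v_0 → v_1 → … → v_2 = j of Σ_t A[v_t][v_{t+1}]. For example, for (i, j) = (0, 1) we minimise over 2 possible intermediate vertex sequences; the minimum is 4, attained along the walk 0 → 0 → 1.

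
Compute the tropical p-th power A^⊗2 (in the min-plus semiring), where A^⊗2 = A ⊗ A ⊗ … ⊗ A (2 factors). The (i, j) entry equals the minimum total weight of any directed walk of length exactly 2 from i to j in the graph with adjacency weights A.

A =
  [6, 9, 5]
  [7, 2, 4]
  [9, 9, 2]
A^⊗2 =
  [12, 11, 7]
  [9, 4, 6]
  [11, 11, 4]

Each entry (A^⊗2)_ij equals the minimum over all length-2 walks i = v_0 → v_1 → … → v_2 = j of Σ_t A[v_t][v_{t+1}]. For example, for (i, j) = (0, 2) we minimise over 3 possible intermediate vertex sequences; the minimum is 7, attained along the walk 0 → 2 → 2.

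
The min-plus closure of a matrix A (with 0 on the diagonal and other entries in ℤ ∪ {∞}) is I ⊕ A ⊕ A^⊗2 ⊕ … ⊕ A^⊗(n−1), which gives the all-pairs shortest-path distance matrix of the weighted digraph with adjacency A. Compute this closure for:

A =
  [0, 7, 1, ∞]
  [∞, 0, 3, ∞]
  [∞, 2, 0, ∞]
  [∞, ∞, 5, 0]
Closure =
  [0, 3, 1, ∞]
  [∞, 0, 3, ∞]
  [∞, 2, 0, ∞]
  [∞, 7, 5, 0]

This is the Floyd-Warshall all-pairs shortest-path computation. For each intermediate vertex k = 0, 1, …, 3, update dist[i][j] ← min(dist[i][j], dist[i][k] + dist[k][j]). The final matrix gives, for each (i, j), the minimum total weight of any directed path from i to j (possibly empty when i = j).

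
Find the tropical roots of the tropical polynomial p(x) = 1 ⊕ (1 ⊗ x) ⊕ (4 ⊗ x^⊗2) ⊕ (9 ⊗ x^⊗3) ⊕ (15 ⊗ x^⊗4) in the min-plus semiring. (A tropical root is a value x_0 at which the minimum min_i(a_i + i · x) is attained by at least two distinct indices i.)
Roots: {-6, -5, -3, 0}

Each tropical root is a break point of the lower envelope of the lines y = a_i + i · x (there are 5 lines, with slopes 0, 1, ..., 4). Only the lines that attain the minimum somewhere contribute to roots; other lines are dominated. Here the surviving (envelope) indices are i = 4, i = 3, i = 2, i = 1, i = 0.
Intersections between consecutive envelope lines give the roots: for adjacent envelope indices i < j the intersection is x = (a_i − a_j) / (j − i). Reading off the sorted break points: {-6, -5, -3, 0}.
Verification: at each break x_0, at least two indices attain the minimum of min_i(a_i + i · x_0).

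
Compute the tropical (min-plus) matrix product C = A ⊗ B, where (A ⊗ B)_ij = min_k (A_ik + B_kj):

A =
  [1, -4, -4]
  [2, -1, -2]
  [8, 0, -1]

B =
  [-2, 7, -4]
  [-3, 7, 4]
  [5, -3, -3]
A ⊗ B =
  [-7, -7, -7]
  [-4, -5, -5]
  [-3, -4, -4]

Apply the min-plus product entry-by-entry:
  C[0][0] = min over k of (A[0][0] + B[0][0] = 1 + -2 = -1, A[0][1] + B[1][0] = -4 + -3 = -7, A[0][2] + B[2][0] = -4 + 5 = 1) = -7 (attained at k = 1)
  C[0][1] = min over k of (A[0][0] + B[0][1] = 1 + 7 = 8, A[0][1] + B[1][1] = -4 + 7 = 3, A[0][2] + B[2][1] = -4 + -3 = -7) = -7 (attained at k = 2)
  C[0][2] = min over k of (A[0][0] + B[0][2] = 1 + -4 = -3, A[0][1] + B[1][2] = -4 + 4 = 0, A[0][2] + B[2][2] = -4 + -3 = -7) = -7 (attained at k = 2)
  C[1][0] = min over k of (A[1][0] + B[0][0] = 2 + -2 = 0, A[1][1] + B[1][0] = -1 + -3 = -4, A[1][2] + B[2][0] = -2 + 5 = 3) = -4 (attained at k = 1)
  C[1][1] = min over k of (A[1][0] + B[0][1] = 2 + 7 = 9, A[1][1] + B[1][1] = -1 + 7 = 6, A[1][2] + B[2][1] = -2 + -3 = -5) = -5 (attained at k = 2)
  C[1][2] = min over k of (A[1][0] + B[0][2] = 2 + -4 = -2, A[1][1] + B[1][2] = -1 + 4 = 3, A[1][2] + B[2][2] = -2 + -3 = -5) = -5 (attained at k = 2)
  C[2][0] = min over k of (A[2][0] + B[0][0] = 8 + -2 = 6, A[2][1] + B[1][0] = 0 + -3 = -3, A[2][2] + B[2][0] = -1 + 5 = 4) = -3 (attained at k = 1)
  C[2][1] = min over k of (A[2][0] + B[0][1] = 8 + 7 = 15, A[2][1] + B[1][1] = 0 + 7 = 7, A[2][2] + B[2][1] = -1 + -3 = -4) = -4 (attained at k = 2)
  C[2][2] = min over k of (A[2][0] + B[0][2] = 8 + -4 = 4, A[2][1] + B[1][2] = 0 + 4 = 4, A[2][2] + B[2][2] = -1 + -3 = -4) = -4 (attained at k = 2)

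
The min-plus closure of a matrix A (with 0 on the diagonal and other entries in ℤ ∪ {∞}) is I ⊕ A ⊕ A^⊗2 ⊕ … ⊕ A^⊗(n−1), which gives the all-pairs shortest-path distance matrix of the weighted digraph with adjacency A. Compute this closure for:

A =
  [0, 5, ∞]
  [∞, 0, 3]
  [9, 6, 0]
Closure =
  [0, 5, 8]
  [12, 0, 3]
  [9, 6, 0]

This is the Floyd-Warshall all-pairs shortest-path computation. For each intermediate vertex k = 0, 1, …, 2, update dist[i][j] ← min(dist[i][j], dist[i][k] + dist[k][j]). The final matrix gives, for each (i, j), the minimum total weight of any directed path from i to j (possibly empty when i = j).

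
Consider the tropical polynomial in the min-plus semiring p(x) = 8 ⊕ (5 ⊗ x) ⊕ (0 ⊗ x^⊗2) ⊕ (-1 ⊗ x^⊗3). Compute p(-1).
p(-1) = -4

A tropical monomial a ⊗ x^⊗i evaluates to a + i · x. Evaluating each term at x = -1:
  Term 0 contributes 8 + 0 · -1 = 8
  Term 1 contributes 5 + 1 · -1 = 4
  Term 2 contributes 0 + 2 · -1 = -2
  Term 3 contributes -1 + 3 · -1 = -4
p(-1) = ⊕ of these = min[8, 4, -2, -4] = -4.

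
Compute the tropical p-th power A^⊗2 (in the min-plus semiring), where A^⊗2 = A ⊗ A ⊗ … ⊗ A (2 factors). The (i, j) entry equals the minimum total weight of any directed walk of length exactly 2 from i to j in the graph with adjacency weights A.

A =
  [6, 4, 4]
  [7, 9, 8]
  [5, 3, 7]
A^⊗2 =
  [9, 7, 10]
  [13, 11, 11]
  [10, 9, 9]

Each entry (A^⊗2)_ij equals the minimum over all length-2 walks i = v_0 → v_1 → … → v_2 = j of Σ_t A[v_t][v_{t+1}]. For example, for (i, j) = (0, 2) we minimise over 3 possible intermediate vertex sequences; the minimum is 10, attained along the walk 0 → 0 → 2.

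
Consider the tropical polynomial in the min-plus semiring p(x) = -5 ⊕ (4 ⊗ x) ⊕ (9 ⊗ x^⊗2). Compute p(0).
p(0) = -5

A tropical monomial a ⊗ x^⊗i evaluates to a + i · x. Evaluating each term at x = 0:
  Term 0 contributes -5 + 0 · 0 = -5
  Term 1 contributes 4 + 1 · 0 = 4
  Term 2 contributes 9 + 2 · 0 = 9
p(0) = ⊕ of these = min[-5, 4, 9] = -5.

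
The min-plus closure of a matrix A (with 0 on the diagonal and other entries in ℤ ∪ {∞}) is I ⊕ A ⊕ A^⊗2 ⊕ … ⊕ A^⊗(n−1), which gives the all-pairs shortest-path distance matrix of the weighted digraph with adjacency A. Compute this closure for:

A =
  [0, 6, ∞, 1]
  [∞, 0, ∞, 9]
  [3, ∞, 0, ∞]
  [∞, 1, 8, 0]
Closure =
  [0, 2, 9, 1]
  [20, 0, 17, 9]
  [3, 5, 0, 4]
  [11, 1, 8, 0]

This is the Floyd-Warshall all-pairs shortest-path computation. For each intermediate vertex k = 0, 1, …, 3, update dist[i][j] ← min(dist[i][j], dist[i][k] + dist[k][j]). The final matrix gives, for each (i, j), the minimum total weight of any directed path from i to j (possibly empty when i = j).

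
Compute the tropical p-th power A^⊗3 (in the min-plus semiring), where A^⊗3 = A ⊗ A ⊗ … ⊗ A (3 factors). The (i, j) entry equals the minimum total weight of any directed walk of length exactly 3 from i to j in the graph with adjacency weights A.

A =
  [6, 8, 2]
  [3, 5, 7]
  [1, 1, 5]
A^⊗3 =
  [6, 8, 5]
  [6, 6, 10]
  [4, 4, 6]

Each entry (A^⊗3)_ij equals the minimum over all length-3 walks i = v_0 → v_1 → … → v_3 = j of Σ_t A[v_t][v_{t+1}]. For example, for (i, j) = (0, 2) we minimise over 9 possible intermediate vertex sequences; the minimum is 5, attained along the walk 0 → 2 → 0 → 2.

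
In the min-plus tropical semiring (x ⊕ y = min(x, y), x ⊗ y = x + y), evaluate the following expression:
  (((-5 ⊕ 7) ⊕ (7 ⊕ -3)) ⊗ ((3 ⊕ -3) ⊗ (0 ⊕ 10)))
(((-5 ⊕ 7) ⊕ (7 ⊕ -3)) ⊗ ((3 ⊕ -3) ⊗ (0 ⊕ 10))) = -8

Expand innermost to outermost. Recall ⊕ takes the minimum of its arguments and ⊗ takes their sum. Working out the expression (((-5 ⊕ 7) ⊕ (7 ⊕ -3)) ⊗ ((3 ⊕ -3) ⊗ (0 ⊕ 10))) gives -8.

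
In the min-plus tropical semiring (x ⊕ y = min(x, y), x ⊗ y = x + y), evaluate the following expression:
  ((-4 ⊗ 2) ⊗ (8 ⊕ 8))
((-4 ⊗ 2) ⊗ (8 ⊕ 8)) = 6

Expand innermost to outermost. Recall ⊕ takes the minimum of its arguments and ⊗ takes their sum. Working out the expression ((-4 ⊗ 2) ⊗ (8 ⊕ 8)) gives 6.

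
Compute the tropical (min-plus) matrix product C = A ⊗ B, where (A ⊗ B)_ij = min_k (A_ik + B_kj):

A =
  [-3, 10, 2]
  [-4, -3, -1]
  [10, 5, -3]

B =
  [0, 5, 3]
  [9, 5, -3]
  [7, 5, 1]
A ⊗ B =
  [-3, 2, 0]
  [-4, 1, -6]
  [4, 2, -2]

Apply the min-plus product entry-by-entry:
  C[0][0] = min over k of (A[0][0] + B[0][0] = -3 + 0 = -3, A[0][1] + B[1][0] = 10 + 9 = 19, A[0][2] + B[2][0] = 2 + 7 = 9) = -3 (attained at k = 0)
  C[0][1] = min over k of (A[0][0] + B[0][1] = -3 + 5 = 2, A[0][1] + B[1][1] = 10 + 5 = 15, A[0][2] + B[2][1] = 2 + 5 = 7) = 2 (attained at k = 0)
  C[0][2] = min over k of (A[0][0] + B[0][2] = -3 + 3 = 0, A[0][1] + B[1][2] = 10 + -3 = 7, A[0][2] + B[2][2] = 2 + 1 = 3) = 0 (attained at k = 0)
  C[1][0] = min over k of (A[1][0] + B[0][0] = -4 + 0 = -4, A[1][1] + B[1][0] = -3 + 9 = 6, A[1][2] + B[2][0] = -1 + 7 = 6) = -4 (attained at k = 0)
  C[1][1] = min over k of (A[1][0] + B[0][1] = -4 + 5 = 1, A[1][1] + B[1][1] = -3 + 5 = 2, A[1][2] + B[2][1] = -1 + 5 = 4) = 1 (attained at k = 0)
  C[1][2] = min over k of (A[1][0] + B[0][2] = -4 + 3 = -1, A[1][1] + B[1][2] = -3 + -3 = -6, A[1][2] + B[2][2] = -1 + 1 = 0) = -6 (attained at k = 1)
  C[2][0] = min over k of (A[2][0] + B[0][0] = 10 + 0 = 10, A[2][1] + B[1][0] = 5 + 9 = 14, A[2][2] + B[2][0] = -3 + 7 = 4) = 4 (attained at k = 2)
  C[2][1] = min over k of (A[2][0] + B[0][1] = 10 + 5 = 15, A[2][1] + B[1][1] = 5 + 5 = 10, A[2][2] + B[2][1] = -3 + 5 = 2) = 2 (attained at k = 2)
  C[2][2] = min over k of (A[2][0] + B[0][2] = 10 + 3 = 13, A[2][1] + B[1][2] = 5 + -3 = 2, A[2][2] + B[2][2] = -3 + 1 = -2) = -2 (attained at k = 2)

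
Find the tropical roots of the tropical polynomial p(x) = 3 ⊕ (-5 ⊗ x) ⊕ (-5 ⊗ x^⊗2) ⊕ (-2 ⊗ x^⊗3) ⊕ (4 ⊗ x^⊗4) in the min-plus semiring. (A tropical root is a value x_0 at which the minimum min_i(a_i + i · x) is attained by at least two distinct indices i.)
Roots: {-6, -3, 0, 8}

Each tropical root is a break point of the lower envelope of the lines y = a_i + i · x (there are 5 lines, with slopes 0, 1, ..., 4). Only the lines that attain the minimum somewhere contribute to roots; other lines are dominated. Here the surviving (envelope) indices are i = 4, i = 3, i = 2, i = 1, i = 0.
Intersections between consecutive envelope lines give the roots: for adjacent envelope indices i < j the intersection is x = (a_i − a_j) / (j − i). Reading off the sorted break points: {-6, -3, 0, 8}.
Verification: at each break x_0, at least two indices attain the minimum of min_i(a_i + i · x_0).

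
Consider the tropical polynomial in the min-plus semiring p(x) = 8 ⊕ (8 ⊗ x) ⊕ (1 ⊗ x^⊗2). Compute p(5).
p(5) = 8

A tropical monomial a ⊗ x^⊗i evaluates to a + i · x. Evaluating each term at x = 5:
  Term 0 contributes 8 + 0 · 5 = 8
  Term 1 contributes 8 + 1 · 5 = 13
  Term 2 contributes 1 + 2 · 5 = 11
p(5) = ⊕ of these = min[8, 13, 11] = 8.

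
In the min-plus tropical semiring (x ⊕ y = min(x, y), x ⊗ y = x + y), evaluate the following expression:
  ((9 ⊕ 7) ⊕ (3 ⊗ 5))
((9 ⊕ 7) ⊕ (3 ⊗ 5)) = 7

Expand innermost to outermost. Recall ⊕ takes the minimum of its arguments and ⊗ takes their sum. Working out the expression ((9 ⊕ 7) ⊕ (3 ⊗ 5)) gives 7.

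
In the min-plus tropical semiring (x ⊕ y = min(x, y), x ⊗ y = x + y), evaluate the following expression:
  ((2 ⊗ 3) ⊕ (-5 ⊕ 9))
((2 ⊗ 3) ⊕ (-5 ⊕ 9)) = -5

Expand innermost to outermost. Recall ⊕ takes the minimum of its arguments and ⊗ takes their sum. Working out the expression ((2 ⊗ 3) ⊕ (-5 ⊕ 9)) gives -5.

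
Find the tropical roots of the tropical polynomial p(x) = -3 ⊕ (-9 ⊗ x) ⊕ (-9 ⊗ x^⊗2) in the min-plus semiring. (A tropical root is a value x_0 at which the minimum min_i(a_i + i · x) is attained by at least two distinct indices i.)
Roots: {0, 6}

Each tropical root is a break point of the lower envelope of the lines y = a_i + i · x (there are 3 lines, with slopes 0, 1, ..., 2). Only the lines that attain the minimum somewhere contribute to roots; other lines are dominated. Here the surviving (envelope) indices are i = 2, i = 1, i = 0.
Intersections between consecutive envelope lines give the roots: for adjacent envelope indices i < j the intersection is x = (a_i − a_j) / (j − i). Reading off the sorted break points: {0, 6}.
Verification: at each break x_0, at least two indices attain the minimum of min_i(a_i + i · x_0).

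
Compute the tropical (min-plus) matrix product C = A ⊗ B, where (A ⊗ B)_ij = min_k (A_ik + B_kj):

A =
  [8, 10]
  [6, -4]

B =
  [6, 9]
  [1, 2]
A ⊗ B =
  [11, 12]
  [-3, -2]

Apply the min-plus product entry-by-entry:
  C[0][0] = min over k of (A[0][0] + B[0][0] = 8 + 6 = 14, A[0][1] + B[1][0] = 10 + 1 = 11) = 11 (attained at k = 1)
  C[0][1] = min over k of (A[0][0] + B[0][1] = 8 + 9 = 17, A[0][1] + B[1][1] = 10 + 2 = 12) = 12 (attained at k = 1)
  C[1][0] = min over k of (A[1][0] + B[0][0] = 6 + 6 = 12, A[1][1] + B[1][0] = -4 + 1 = -3) = -3 (attained at k = 1)
  C[1][1] = min over k of (A[1][0] + B[0][1] = 6 + 9 = 15, A[1][1] + B[1][1] = -4 + 2 = -2) = -2 (attained at k = 1)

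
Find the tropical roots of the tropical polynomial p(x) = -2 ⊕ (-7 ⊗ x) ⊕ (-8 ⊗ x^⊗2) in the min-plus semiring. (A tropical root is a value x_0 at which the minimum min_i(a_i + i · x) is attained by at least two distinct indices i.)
Roots: {1, 5}

Each tropical root is a break point of the lower envelope of the lines y = a_i + i · x (there are 3 lines, with slopes 0, 1, ..., 2). Only the lines that attain the minimum somewhere contribute to roots; other lines are dominated. Here the surviving (envelope) indices are i = 2, i = 1, i = 0.
Intersections between consecutive envelope lines give the roots: for adjacent envelope indices i < j the intersection is x = (a_i − a_j) / (j − i). Reading off the sorted break points: {1, 5}.
Verification: at each break x_0, at least two indices attain the minimum of min_i(a_i + i · x_0).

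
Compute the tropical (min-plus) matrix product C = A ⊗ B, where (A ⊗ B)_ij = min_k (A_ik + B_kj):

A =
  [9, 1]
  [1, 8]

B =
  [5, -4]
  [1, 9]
A ⊗ B =
  [2, 5]
  [6, -3]

Apply the min-plus product entry-by-entry:
  C[0][0] = min over k of (A[0][0] + B[0][0] = 9 + 5 = 14, A[0][1] + B[1][0] = 1 + 1 = 2) = 2 (attained at k = 1)
  C[0][1] = min over k of (A[0][0] + B[0][1] = 9 + -4 = 5, A[0][1] + B[1][1] = 1 + 9 = 10) = 5 (attained at k = 0)
  C[1][0] = min over k of (A[1][0] + B[0][0] = 1 + 5 = 6, A[1][1] + B[1][0] = 8 + 1 = 9) = 6 (attained at k = 0)
  C[1][1] = min over k of (A[1][0] + B[0][1] = 1 + -4 = -3, A[1][1] + B[1][1] = 8 + 9 = 17) = -3 (attained at k = 0)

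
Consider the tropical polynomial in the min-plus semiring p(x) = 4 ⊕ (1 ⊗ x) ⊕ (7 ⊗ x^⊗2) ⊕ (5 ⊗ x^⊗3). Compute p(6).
p(6) = 4

A tropical monomial a ⊗ x^⊗i evaluates to a + i · x. Evaluating each term at x = 6:
  Term 0 contributes 4 + 0 · 6 = 4
  Term 1 contributes 1 + 1 · 6 = 7
  Term 2 contributes 7 + 2 · 6 = 19
  Term 3 contributes 5 + 3 · 6 = 23
p(6) = ⊕ of these = min[4, 7, 19, 23] = 4.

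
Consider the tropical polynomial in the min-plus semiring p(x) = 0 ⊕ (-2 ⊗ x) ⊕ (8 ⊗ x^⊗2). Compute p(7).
p(7) = 0

A tropical monomial a ⊗ x^⊗i evaluates to a + i · x. Evaluating each term at x = 7:
  Term 0 contributes 0 + 0 · 7 = 0
  Term 1 contributes -2 + 1 · 7 = 5
  Term 2 contributes 8 + 2 · 7 = 22
p(7) = ⊕ of these = min[0, 5, 22] = 0.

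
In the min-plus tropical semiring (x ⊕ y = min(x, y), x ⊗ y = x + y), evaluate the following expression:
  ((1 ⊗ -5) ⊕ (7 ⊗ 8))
((1 ⊗ -5) ⊕ (7 ⊗ 8)) = -4

Expand innermost to outermost. Recall ⊕ takes the minimum of its arguments and ⊗ takes their sum. Working out the expression ((1 ⊗ -5) ⊕ (7 ⊗ 8)) gives -4.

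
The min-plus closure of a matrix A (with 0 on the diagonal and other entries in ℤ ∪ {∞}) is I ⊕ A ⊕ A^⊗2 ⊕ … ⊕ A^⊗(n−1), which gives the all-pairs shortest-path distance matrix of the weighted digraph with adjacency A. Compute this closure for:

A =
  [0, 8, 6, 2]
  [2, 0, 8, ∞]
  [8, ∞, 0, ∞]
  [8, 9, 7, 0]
Closure =
  [0, 8, 6, 2]
  [2, 0, 8, 4]
  [8, 16, 0, 10]
  [8, 9, 7, 0]

This is the Floyd-Warshall all-pairs shortest-path computation. For each intermediate vertex k = 0, 1, …, 3, update dist[i][j] ← min(dist[i][j], dist[i][k] + dist[k][j]). The final matrix gives, for each (i, j), the minimum total weight of any directed path from i to j (possibly empty when i = j).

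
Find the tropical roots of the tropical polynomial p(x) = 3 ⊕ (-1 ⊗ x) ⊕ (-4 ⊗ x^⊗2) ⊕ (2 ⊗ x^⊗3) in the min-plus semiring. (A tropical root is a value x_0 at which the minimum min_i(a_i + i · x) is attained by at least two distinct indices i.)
Roots: {-6, 3, 4}

Each tropical root is a break point of the lower envelope of the lines y = a_i + i · x (there are 4 lines, with slopes 0, 1, ..., 3). Only the lines that attain the minimum somewhere contribute to roots; other lines are dominated. Here the surviving (envelope) indices are i = 3, i = 2, i = 1, i = 0.
Intersections between consecutive envelope lines give the roots: for adjacent envelope indices i < j the intersection is x = (a_i − a_j) / (j − i). Reading off the sorted break points: {-6, 3, 4}.
Verification: at each break x_0, at least two indices attain the minimum of min_i(a_i + i · x_0).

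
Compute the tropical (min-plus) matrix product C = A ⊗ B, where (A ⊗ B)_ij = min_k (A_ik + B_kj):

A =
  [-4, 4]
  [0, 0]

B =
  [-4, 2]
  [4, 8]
A ⊗ B =
  [-8, -2]
  [-4, 2]

Apply the min-plus product entry-by-entry:
  C[0][0] = min over k of (A[0][0] + B[0][0] = -4 + -4 = -8, A[0][1] + B[1][0] = 4 + 4 = 8) = -8 (attained at k = 0)
  C[0][1] = min over k of (A[0][0] + B[0][1] = -4 + 2 = -2, A[0][1] + B[1][1] = 4 + 8 = 12) = -2 (attained at k = 0)
  C[1][0] = min over k of (A[1][0] + B[0][0] = 0 + -4 = -4, A[1][1] + B[1][0] = 0 + 4 = 4) = -4 (attained at k = 0)
  C[1][1] = min over k of (A[1][0] + B[0][1] = 0 + 2 = 2, A[1][1] + B[1][1] = 0 + 8 = 8) = 2 (attained at k = 0)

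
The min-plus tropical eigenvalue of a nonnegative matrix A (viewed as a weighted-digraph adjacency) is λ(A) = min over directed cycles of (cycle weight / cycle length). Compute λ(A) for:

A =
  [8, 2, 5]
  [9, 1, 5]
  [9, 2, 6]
λ(A) = 1

Enumerate directed cycles and compute their means (weight / length). Sample:
  cycle 0 → 0: weight = 8, length = 1, mean = 8/1 ≈ 8.000
  cycle 1 → 1: weight = 1, length = 1, mean = 1/1 ≈ 1.000
  cycle 2 → 2: weight = 6, length = 1, mean = 6/1 ≈ 6.000
  cycle 0 → 1 → 0: weight = 11, length = 2, mean = 11/2 ≈ 5.500
  cycle 0 → 2 → 0: weight = 14, length = 2, mean = 14/2 ≈ 7.000
  cycle 1 → 0 → 1: weight = 11, length = 2, mean = 11/2 ≈ 5.500
Minimum mean = 1.000, attained e.g. along the cycle 1 → 1 with weight 1 and length 1. So λ(A) = 1/1 = 1.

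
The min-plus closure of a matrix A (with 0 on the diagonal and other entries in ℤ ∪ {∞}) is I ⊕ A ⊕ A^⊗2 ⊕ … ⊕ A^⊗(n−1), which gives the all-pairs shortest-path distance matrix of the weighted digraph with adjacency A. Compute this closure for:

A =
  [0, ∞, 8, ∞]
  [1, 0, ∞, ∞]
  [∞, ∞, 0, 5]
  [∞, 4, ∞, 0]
Closure =
  [0, 17, 8, 13]
  [1, 0, 9, 14]
  [10, 9, 0, 5]
  [5, 4, 13, 0]

This is the Floyd-Warshall all-pairs shortest-path computation. For each intermediate vertex k = 0, 1, …, 3, update dist[i][j] ← min(dist[i][j], dist[i][k] + dist[k][j]). The final matrix gives, for each (i, j), the minimum total weight of any directed path from i to j (possibly empty when i = j).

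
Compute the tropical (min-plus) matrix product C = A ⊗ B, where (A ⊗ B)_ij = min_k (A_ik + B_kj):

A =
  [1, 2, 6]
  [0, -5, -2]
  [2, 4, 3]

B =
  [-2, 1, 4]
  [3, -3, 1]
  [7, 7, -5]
A ⊗ B =
  [-1, -1, 1]
  [-2, -8, -7]
  [0, 1, -2]

Apply the min-plus product entry-by-entry:
  C[0][0] = min over k of (A[0][0] + B[0][0] = 1 + -2 = -1, A[0][1] + B[1][0] = 2 + 3 = 5, A[0][2] + B[2][0] = 6 + 7 = 13) = -1 (attained at k = 0)
  C[0][1] = min over k of (A[0][0] + B[0][1] = 1 + 1 = 2, A[0][1] + B[1][1] = 2 + -3 = -1, A[0][2] + B[2][1] = 6 + 7 = 13) = -1 (attained at k = 1)
  C[0][2] = min over k of (A[0][0] + B[0][2] = 1 + 4 = 5, A[0][1] + B[1][2] = 2 + 1 = 3, A[0][2] + B[2][2] = 6 + -5 = 1) = 1 (attained at k = 2)
  C[1][0] = min over k of (A[1][0] + B[0][0] = 0 + -2 = -2, A[1][1] + B[1][0] = -5 + 3 = -2, A[1][2] + B[2][0] = -2 + 7 = 5) = -2 (attained at k = 0)
  C[1][1] = min over k of (A[1][0] + B[0][1] = 0 + 1 = 1, A[1][1] + B[1][1] = -5 + -3 = -8, A[1][2] + B[2][1] = -2 + 7 = 5) = -8 (attained at k = 1)
  C[1][2] = min over k of (A[1][0] + B[0][2] = 0 + 4 = 4, A[1][1] + B[1][2] = -5 + 1 = -4, A[1][2] + B[2][2] = -2 + -5 = -7) = -7 (attained at k = 2)
  C[2][0] = min over k of (A[2][0] + B[0][0] = 2 + -2 = 0, A[2][1] + B[1][0] = 4 + 3 = 7, A[2][2] + B[2][0] = 3 + 7 = 10) = 0 (attained at k = 0)
  C[2][1] = min over k of (A[2][0] + B[0][1] = 2 + 1 = 3, A[2][1] + B[1][1] = 4 + -3 = 1, A[2][2] + B[2][1] = 3 + 7 = 10) = 1 (attained at k = 1)
  C[2][2] = min over k of (A[2][0] + B[0][2] = 2 + 4 = 6, A[2][1] + B[1][2] = 4 + 1 = 5, A[2][2] + B[2][2] = 3 + -5 = -2) = -2 (attained at k = 2)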